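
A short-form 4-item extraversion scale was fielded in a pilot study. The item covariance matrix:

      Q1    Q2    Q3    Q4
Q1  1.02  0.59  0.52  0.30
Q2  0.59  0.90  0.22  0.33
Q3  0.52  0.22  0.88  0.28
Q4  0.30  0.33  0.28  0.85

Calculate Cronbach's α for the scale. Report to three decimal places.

α = 0.735

sum of item variances = 1.02 + 0.90 + 0.88 + 0.85 = 3.65
Sum of off-diagonal covariances = 2.24
Var(T) = 3.65 + 2 × 2.24 = 8.13
α = (k/(k−1))·(1 − sum of item variances/Var(T)) = (4/3)·(1 − 3.65/8.13) = 0.735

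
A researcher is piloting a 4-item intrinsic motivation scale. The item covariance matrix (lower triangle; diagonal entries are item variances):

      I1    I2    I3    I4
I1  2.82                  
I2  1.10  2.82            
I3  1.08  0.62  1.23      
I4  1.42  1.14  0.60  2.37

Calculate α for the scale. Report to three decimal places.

Σσ²ᵢ = 2.82 + 2.82 + 1.23 + 2.37 = 9.24
Sum of the distinct covariances = 5.96
σ²_total = 9.24 + 2 × 5.96 = 21.16
α = (k/(k−1))·(1 − Σσ²ᵢ/σ²_total) = (4/3)·(1 − 9.24/21.16) = 0.751

α = 0.751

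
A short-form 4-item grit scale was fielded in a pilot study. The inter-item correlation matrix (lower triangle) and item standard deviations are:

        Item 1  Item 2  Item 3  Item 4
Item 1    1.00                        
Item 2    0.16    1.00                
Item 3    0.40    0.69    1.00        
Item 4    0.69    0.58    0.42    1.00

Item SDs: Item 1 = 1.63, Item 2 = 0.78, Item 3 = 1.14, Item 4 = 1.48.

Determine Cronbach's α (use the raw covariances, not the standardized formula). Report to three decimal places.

Σσ²ᵢ = 1.63² + 0.78² + 1.14² + 1.48² = 6.7553
Covariances σ_ij = r_ij · s_i · s_j:
  σ(Item 1,Item 2) = 0.16 × 1.63 × 0.78 = 0.2034
  σ(Item 1,Item 3) = 0.40 × 1.63 × 1.14 = 0.7433
  σ(Item 1,Item 4) = 0.69 × 1.63 × 1.48 = 1.6646
  σ(Item 2,Item 3) = 0.69 × 0.78 × 1.14 = 0.6135
  σ(Item 2,Item 4) = 0.58 × 0.78 × 1.48 = 0.6696
  σ(Item 3,Item 4) = 0.42 × 1.14 × 1.48 = 0.7086
σ²_T = Σσ²ᵢ + 2·Σσ_ij = 6.7553 + 2 × 4.6030 = 15.9613
α = (4/3)·(1 − 6.7553/15.9613) = 0.769

α = 0.769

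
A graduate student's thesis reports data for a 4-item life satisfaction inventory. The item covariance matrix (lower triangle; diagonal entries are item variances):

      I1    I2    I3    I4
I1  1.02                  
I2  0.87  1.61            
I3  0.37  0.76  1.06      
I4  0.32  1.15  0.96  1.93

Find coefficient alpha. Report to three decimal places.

Σσ²ᵢ = 1.02 + 1.61 + 1.06 + 1.93 = 5.62
Sum of off-diagonal covariances = 4.43
total variance = 5.62 + 2 × 4.43 = 14.48
α = (k/(k−1))·(1 − Σσ²ᵢ/total variance) = (4/3)·(1 − 5.62/14.48) = 0.816

α = 0.816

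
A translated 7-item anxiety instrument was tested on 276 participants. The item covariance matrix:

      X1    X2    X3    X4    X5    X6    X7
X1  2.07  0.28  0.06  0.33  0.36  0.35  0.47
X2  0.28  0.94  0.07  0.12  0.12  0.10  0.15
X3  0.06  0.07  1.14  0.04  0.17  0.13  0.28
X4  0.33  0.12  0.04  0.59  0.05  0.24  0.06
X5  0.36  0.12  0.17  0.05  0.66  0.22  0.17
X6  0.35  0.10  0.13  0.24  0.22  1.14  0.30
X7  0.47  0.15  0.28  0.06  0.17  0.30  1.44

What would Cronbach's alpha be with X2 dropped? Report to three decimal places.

Cronbach's alpha = 0.574

Remaining items: X1, X3, X4, X5, X6, X7 (k = 6).
Σσ²ᵢ = 2.07 + 1.14 + 0.59 + 0.66 + 1.14 + 1.44 = 7.04
Var(T) = 7.04 + 2 × 3.23 = 13.50
α (item deleted) = (6/5)·(1 − 7.04/13.50) = 0.574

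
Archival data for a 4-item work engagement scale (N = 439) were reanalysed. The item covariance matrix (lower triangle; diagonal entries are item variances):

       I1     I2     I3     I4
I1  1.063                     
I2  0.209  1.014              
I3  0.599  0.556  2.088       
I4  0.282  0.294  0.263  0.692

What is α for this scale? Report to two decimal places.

sum of item variances = 1.063 + 1.014 + 2.088 + 0.692 = 4.857
Sum of off-diagonal covariances = 2.203
Var(T) = 4.857 + 2 × 2.203 = 9.263
α = (k/(k−1))·(1 − sum of item variances/Var(T)) = (4/3)·(1 − 4.857/9.263) = 0.63

α = 0.63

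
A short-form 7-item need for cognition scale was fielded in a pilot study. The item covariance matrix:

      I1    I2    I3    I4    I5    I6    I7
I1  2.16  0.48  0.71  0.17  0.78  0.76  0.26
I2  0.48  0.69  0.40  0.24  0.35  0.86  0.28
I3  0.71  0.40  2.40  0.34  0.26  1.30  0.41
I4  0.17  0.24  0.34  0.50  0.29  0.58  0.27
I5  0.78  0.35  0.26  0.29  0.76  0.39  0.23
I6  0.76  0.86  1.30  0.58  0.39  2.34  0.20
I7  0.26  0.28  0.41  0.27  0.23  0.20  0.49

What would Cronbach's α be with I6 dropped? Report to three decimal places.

Remaining items: I1, I2, I3, I4, I5, I7 (k = 6).
Σσᵢ² = 2.16 + 0.69 + 2.40 + 0.50 + 0.76 + 0.49 = 7.00
Var(T) = 7.00 + 2 × 5.47 = 17.94
α (item deleted) = (6/5)·(1 − 7.00/17.94) = 0.732

α = 0.732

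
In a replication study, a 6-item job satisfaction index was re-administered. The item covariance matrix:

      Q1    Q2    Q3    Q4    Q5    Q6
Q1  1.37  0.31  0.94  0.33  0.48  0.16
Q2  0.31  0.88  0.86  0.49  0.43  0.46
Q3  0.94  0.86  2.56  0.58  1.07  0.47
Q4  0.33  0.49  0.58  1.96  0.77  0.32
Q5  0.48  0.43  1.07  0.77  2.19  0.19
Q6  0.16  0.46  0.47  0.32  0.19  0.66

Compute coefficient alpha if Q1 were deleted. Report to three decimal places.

Remaining items: Q2, Q3, Q4, Q5, Q6 (k = 5).
Σσᵢ² = 0.88 + 2.56 + 1.96 + 2.19 + 0.66 = 8.25
σ²_T = 8.25 + 2 × 5.64 = 19.53
α (item deleted) = (5/4)·(1 − 8.25/19.53) = 0.722

coefficient alpha = 0.722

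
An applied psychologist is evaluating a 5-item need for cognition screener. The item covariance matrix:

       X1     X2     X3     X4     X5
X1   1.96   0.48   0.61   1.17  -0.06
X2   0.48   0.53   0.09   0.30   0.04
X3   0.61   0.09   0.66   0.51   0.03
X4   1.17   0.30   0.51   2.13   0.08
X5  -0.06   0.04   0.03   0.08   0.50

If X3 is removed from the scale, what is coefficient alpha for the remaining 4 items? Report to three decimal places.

Remaining items: X1, X2, X4, X5 (k = 4).
Σσ²ᵢ = 1.96 + 0.53 + 2.13 + 0.50 = 5.12
total variance = 5.12 + 2 × 2.01 = 9.14
α (item deleted) = (4/3)·(1 − 5.12/9.14) = 0.586

coefficient alpha = 0.586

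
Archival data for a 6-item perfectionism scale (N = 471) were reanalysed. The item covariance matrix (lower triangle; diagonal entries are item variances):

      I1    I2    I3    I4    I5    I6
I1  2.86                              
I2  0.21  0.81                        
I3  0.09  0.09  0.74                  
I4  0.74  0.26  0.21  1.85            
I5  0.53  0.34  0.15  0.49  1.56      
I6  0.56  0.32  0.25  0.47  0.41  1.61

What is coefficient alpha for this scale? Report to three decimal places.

Σσ²ᵢ = 2.86 + 0.81 + 0.74 + 1.85 + 1.56 + 1.61 = 9.43
Sum of off-diagonal covariances = 5.12
σ²_total = 9.43 + 2 × 5.12 = 19.67
α = (k/(k−1))·(1 − Σσ²ᵢ/σ²_total) = (6/5)·(1 − 9.43/19.67) = 0.625

coefficient alpha = 0.625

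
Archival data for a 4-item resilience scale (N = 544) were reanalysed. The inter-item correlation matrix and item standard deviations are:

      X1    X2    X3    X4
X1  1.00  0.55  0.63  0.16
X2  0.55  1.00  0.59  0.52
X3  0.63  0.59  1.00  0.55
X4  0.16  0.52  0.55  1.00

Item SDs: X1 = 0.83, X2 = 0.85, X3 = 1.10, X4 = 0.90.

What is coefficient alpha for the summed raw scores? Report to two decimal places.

coefficient alpha = 0.80

Σσ²ᵢ = 0.83² + 0.85² + 1.10² + 0.90² = 3.4314
Covariances σ_ij = r_ij · s_i · s_j:
  σ(X1,X2) = 0.55 × 0.83 × 0.85 = 0.3880
  σ(X1,X3) = 0.63 × 0.83 × 1.10 = 0.5752
  σ(X1,X4) = 0.16 × 0.83 × 0.90 = 0.1195
  σ(X2,X3) = 0.59 × 0.85 × 1.10 = 0.5516
  σ(X2,X4) = 0.52 × 0.85 × 0.90 = 0.3978
  σ(X3,X4) = 0.55 × 1.10 × 0.90 = 0.5445
σ²_T = Σσ²ᵢ + 2·Σσ_ij = 3.4314 + 2 × 2.5766 = 8.5846
α = (4/3)·(1 − 3.4314/8.5846) = 0.80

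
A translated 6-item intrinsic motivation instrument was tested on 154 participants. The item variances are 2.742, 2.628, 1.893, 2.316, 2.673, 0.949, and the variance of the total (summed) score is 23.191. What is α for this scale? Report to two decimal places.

ΣVar(i) = 2.742 + 2.628 + 1.893 + 2.316 + 2.673 + 0.949 = 13.201
α = (k/(k−1))·(1 − ΣVar(i)/Var(T)) = (6/5)·(1 − 13.201/23.191) = 0.52

α = 0.52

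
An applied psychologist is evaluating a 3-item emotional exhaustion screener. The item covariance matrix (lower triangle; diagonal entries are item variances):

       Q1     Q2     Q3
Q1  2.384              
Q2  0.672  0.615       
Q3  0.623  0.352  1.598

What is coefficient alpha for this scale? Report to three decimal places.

Σσᵢ² = 2.384 + 0.615 + 1.598 = 4.597
Sum of off-diagonal covariances = 1.647
σ²_total = 4.597 + 2 × 1.647 = 7.891
α = (k/(k−1))·(1 − Σσᵢ²/σ²_total) = (3/2)·(1 − 4.597/7.891) = 0.626

α = 0.626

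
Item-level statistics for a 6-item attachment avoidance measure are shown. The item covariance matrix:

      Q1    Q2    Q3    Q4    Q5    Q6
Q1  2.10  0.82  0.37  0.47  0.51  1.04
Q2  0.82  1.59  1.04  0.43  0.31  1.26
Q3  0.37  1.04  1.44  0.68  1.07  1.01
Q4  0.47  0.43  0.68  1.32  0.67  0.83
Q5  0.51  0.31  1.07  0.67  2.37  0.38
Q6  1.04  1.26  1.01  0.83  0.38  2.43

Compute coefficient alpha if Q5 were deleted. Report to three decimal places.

Remaining items: Q1, Q2, Q3, Q4, Q6 (k = 5).
Σσᵢ² = 2.10 + 1.59 + 1.44 + 1.32 + 2.43 = 8.88
Var(T) = 8.88 + 2 × 7.95 = 24.78
α (item deleted) = (5/4)·(1 − 8.88/24.78) = 0.802

α = 0.802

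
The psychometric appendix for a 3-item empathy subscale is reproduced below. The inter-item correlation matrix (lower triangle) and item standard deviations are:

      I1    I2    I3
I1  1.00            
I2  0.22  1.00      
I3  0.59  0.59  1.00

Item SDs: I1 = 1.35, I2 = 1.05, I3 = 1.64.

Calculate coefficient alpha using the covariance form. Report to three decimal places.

Σσ²ᵢ = 1.35² + 1.05² + 1.64² = 5.6146
Covariances σ_ij = r_ij · s_i · s_j:
  σ(I1,I2) = 0.22 × 1.35 × 1.05 = 0.3119
  σ(I1,I3) = 0.59 × 1.35 × 1.64 = 1.3063
  σ(I2,I3) = 0.59 × 1.05 × 1.64 = 1.0160
σ²_T = Σσ²ᵢ + 2·Σσ_ij = 5.6146 + 2 × 2.6342 = 10.8830
α = (3/2)·(1 − 5.6146/10.8830) = 0.726

α = 0.726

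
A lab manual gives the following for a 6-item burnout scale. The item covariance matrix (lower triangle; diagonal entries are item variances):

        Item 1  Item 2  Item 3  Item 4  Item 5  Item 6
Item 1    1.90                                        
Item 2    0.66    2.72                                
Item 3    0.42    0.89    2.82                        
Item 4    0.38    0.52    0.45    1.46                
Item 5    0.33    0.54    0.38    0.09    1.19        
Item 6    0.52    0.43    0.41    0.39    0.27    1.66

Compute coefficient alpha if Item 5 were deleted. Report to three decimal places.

α = 0.612

Remaining items: Item 1, Item 2, Item 3, Item 4, Item 6 (k = 5).
ΣVar(i) = 1.90 + 2.72 + 2.82 + 1.46 + 1.66 = 10.56
σ²_total = 10.56 + 2 × 5.07 = 20.70
α (item deleted) = (5/4)·(1 − 10.56/20.70) = 0.612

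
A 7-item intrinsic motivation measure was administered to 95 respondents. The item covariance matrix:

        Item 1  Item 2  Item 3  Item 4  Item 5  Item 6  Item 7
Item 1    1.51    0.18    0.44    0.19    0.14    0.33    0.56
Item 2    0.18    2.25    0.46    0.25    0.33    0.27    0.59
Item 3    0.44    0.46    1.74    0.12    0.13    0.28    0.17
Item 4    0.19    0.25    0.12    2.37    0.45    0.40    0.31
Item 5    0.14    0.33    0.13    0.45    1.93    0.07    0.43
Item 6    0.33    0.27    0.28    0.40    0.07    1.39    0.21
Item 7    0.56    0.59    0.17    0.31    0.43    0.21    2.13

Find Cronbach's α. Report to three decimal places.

Cronbach's α = 0.568

Σσᵢ² = 1.51 + 2.25 + 1.74 + 2.37 + 1.93 + 1.39 + 2.13 = 13.32
Sum of off-diagonal covariances = 6.31
σ²_T = 13.32 + 2 × 6.31 = 25.94
α = (k/(k−1))·(1 − Σσᵢ²/σ²_T) = (7/6)·(1 − 13.32/25.94) = 0.568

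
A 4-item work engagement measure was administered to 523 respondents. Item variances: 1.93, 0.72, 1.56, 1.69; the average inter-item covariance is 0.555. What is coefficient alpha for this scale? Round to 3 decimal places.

Σσ²ᵢ = 1.93 + 0.72 + 1.56 + 1.69 = 5.90
Sum of the 6 distinct covariances = 6 × 0.555 = 3.330
total variance = Σσ²ᵢ + 2·Σcov = 5.90 + 2 × 3.330 = 12.560
α = (4/3)·(1 − 5.90/12.560) = 0.707

α = 0.707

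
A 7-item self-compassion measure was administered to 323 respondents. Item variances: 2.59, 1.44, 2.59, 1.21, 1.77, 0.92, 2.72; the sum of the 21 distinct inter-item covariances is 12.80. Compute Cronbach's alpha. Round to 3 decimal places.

Cronbach's alpha = 0.769

sum of item variances = 2.59 + 1.44 + 2.59 + 1.21 + 1.77 + 0.92 + 2.72 = 13.24
Sum of distinct covariances = 12.80
σ²_T = sum of item variances + 2·Σcov = 13.24 + 2 × 12.80 = 38.84
α = (7/6)·(1 − 13.24/38.84) = 0.769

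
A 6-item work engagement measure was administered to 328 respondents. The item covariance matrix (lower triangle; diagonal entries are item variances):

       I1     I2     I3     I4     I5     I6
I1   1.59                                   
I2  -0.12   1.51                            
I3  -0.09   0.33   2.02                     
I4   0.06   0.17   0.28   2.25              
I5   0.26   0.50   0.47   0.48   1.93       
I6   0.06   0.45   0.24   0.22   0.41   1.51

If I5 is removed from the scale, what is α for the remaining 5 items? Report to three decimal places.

Remaining items: I1, I2, I3, I4, I6 (k = 5).
Σσ²ᵢ = 1.59 + 1.51 + 2.02 + 2.25 + 1.51 = 8.88
Var(T) = 8.88 + 2 × 1.60 = 12.08
α (item deleted) = (5/4)·(1 − 8.88/12.08) = 0.331

α = 0.331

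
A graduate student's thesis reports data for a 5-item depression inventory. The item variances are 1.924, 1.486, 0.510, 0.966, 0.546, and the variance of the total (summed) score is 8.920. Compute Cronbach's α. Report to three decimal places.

ΣVar(i) = 1.924 + 1.486 + 0.510 + 0.966 + 0.546 = 5.432
α = (k/(k−1))·(1 − ΣVar(i)/total variance) = (5/4)·(1 − 5.432/8.920) = 0.489

α = 0.489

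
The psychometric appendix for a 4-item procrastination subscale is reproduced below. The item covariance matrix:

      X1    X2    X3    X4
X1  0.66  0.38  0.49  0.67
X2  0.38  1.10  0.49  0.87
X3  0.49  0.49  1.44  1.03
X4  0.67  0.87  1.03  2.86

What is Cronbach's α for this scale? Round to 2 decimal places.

sum of item variances = 0.66 + 1.10 + 1.44 + 2.86 = 6.06
Sum of off-diagonal covariances = 3.93
σ²_T = 6.06 + 2 × 3.93 = 13.92
α = (k/(k−1))·(1 − sum of item variances/σ²_T) = (4/3)·(1 − 6.06/13.92) = 0.75

Cronbach's α = 0.75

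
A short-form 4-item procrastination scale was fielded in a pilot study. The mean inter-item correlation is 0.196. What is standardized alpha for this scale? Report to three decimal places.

Standardized α = k·r̄ / (1 + (k−1)·r̄) = 4 × 0.196 / (1 + 3 × 0.196)
  = 0.7840 / 1.5880 = 0.494

α = 0.494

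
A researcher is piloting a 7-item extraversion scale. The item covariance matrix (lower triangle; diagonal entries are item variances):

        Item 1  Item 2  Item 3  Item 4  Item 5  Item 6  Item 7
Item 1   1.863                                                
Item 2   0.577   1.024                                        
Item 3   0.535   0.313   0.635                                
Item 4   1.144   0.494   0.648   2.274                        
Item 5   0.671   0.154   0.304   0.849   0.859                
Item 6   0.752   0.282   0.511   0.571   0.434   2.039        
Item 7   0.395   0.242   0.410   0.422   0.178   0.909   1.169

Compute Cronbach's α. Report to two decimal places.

ΣVar(i) = 1.863 + 1.024 + 0.635 + 2.274 + 0.859 + 2.039 + 1.169 = 9.863
Σ_{i<j} σ_ij = 10.795
total variance = 9.863 + 2 × 10.795 = 31.453
α = (k/(k−1))·(1 − ΣVar(i)/total variance) = (7/6)·(1 − 9.863/31.453) = 0.80

α = 0.80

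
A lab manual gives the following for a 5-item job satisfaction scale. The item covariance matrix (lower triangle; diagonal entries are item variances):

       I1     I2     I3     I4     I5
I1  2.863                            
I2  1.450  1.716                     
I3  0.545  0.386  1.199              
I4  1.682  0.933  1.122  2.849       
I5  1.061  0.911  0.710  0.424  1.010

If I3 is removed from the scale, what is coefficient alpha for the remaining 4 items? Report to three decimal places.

α = 0.807

Remaining items: I1, I2, I4, I5 (k = 4).
Σσ²ᵢ = 2.863 + 1.716 + 2.849 + 1.010 = 8.438
σ²_T = 8.438 + 2 × 6.461 = 21.360
α (item deleted) = (4/3)·(1 − 8.438/21.360) = 0.807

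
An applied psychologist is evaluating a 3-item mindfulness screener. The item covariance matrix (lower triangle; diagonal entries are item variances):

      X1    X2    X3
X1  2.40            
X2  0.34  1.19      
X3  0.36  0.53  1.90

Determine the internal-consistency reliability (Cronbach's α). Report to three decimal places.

Σσ²ᵢ = 2.40 + 1.19 + 1.90 = 5.49
Sum of off-diagonal covariances = 1.23
total variance = 5.49 + 2 × 1.23 = 7.95
α = (k/(k−1))·(1 − Σσ²ᵢ/total variance) = (3/2)·(1 − 5.49/7.95) = 0.464

α = 0.464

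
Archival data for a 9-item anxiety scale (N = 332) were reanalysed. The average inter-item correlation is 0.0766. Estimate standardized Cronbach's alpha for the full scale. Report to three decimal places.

Standardized α = k·r̄ / (1 + (k−1)·r̄) = 9 × 0.0766 / (1 + 8 × 0.0766)
  = 0.6894 / 1.6128 = 0.427

standardized Cronbach's alpha = 0.427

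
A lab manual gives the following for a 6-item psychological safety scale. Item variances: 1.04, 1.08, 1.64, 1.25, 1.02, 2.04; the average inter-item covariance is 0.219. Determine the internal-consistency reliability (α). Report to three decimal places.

sum of item variances = 1.04 + 1.08 + 1.64 + 1.25 + 1.02 + 2.04 = 8.07
Sum of the 15 distinct covariances = 15 × 0.219 = 3.285
σ²_total = sum of item variances + 2·Σcov = 8.07 + 2 × 3.285 = 14.640
α = (6/5)·(1 − 8.07/14.640) = 0.539

α = 0.539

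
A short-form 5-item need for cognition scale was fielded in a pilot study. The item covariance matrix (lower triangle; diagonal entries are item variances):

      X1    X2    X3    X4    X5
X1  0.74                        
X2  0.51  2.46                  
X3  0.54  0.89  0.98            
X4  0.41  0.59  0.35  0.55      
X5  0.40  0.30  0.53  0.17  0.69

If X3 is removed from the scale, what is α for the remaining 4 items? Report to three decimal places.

α = 0.690

Remaining items: X1, X2, X4, X5 (k = 4).
Σσᵢ² = 0.74 + 2.46 + 0.55 + 0.69 = 4.44
σ²_total = 4.44 + 2 × 2.38 = 9.20
α (item deleted) = (4/3)·(1 − 4.44/9.20) = 0.690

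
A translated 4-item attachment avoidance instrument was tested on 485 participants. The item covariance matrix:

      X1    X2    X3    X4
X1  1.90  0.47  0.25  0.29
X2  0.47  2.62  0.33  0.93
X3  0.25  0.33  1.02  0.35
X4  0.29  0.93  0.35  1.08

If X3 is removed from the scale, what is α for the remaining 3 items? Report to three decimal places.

Remaining items: X1, X2, X4 (k = 3).
Σσ²ᵢ = 1.90 + 2.62 + 1.08 = 5.60
total variance = 5.60 + 2 × 1.69 = 8.98
α (item deleted) = (3/2)·(1 − 5.60/8.98) = 0.565

α = 0.565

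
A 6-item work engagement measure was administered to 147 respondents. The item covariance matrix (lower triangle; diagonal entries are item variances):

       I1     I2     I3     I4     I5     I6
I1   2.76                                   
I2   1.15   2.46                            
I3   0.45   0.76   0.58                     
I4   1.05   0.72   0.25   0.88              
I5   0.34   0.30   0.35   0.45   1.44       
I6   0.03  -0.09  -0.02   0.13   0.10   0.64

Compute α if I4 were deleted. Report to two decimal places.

Remaining items: I1, I2, I3, I5, I6 (k = 5).
sum of item variances = 2.76 + 2.46 + 0.58 + 1.44 + 0.64 = 7.88
σ²_total = 7.88 + 2 × 3.37 = 14.62
α (item deleted) = (5/4)·(1 − 7.88/14.62) = 0.58

α = 0.58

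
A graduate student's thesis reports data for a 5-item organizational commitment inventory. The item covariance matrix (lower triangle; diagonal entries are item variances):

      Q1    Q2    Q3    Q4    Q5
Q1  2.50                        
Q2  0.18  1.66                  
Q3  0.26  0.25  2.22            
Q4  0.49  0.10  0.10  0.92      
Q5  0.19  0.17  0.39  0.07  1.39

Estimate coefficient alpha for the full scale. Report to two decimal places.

α = 0.42

sum of item variances = 2.50 + 1.66 + 2.22 + 0.92 + 1.39 = 8.69
Sum of the distinct covariances = 2.20
Var(T) = 8.69 + 2 × 2.20 = 13.09
α = (k/(k−1))·(1 − sum of item variances/Var(T)) = (5/4)·(1 − 8.69/13.09) = 0.42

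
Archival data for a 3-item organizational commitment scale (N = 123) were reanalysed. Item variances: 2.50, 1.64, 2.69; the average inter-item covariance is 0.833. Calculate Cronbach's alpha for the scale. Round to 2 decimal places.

Σσ²ᵢ = 2.50 + 1.64 + 2.69 = 6.83
Sum of the 3 distinct covariances = 3 × 0.833 = 2.499
total variance = Σσ²ᵢ + 2·Σcov = 6.83 + 2 × 2.499 = 11.828
α = (3/2)·(1 − 6.83/11.828) = 0.63

α = 0.63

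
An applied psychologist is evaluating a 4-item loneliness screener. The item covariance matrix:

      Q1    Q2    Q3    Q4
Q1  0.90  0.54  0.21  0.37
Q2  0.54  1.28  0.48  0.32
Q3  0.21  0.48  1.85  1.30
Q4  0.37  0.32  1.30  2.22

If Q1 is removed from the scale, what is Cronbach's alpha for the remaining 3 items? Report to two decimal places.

α = 0.66

Remaining items: Q2, Q3, Q4 (k = 3).
sum of item variances = 1.28 + 1.85 + 2.22 = 5.35
total variance = 5.35 + 2 × 2.10 = 9.55
α (item deleted) = (3/2)·(1 − 5.35/9.55) = 0.66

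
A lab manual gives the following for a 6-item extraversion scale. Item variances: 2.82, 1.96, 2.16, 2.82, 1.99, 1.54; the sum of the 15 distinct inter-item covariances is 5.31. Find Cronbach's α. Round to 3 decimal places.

Σσᵢ² = 2.82 + 1.96 + 2.16 + 2.82 + 1.99 + 1.54 = 13.29
Sum of distinct covariances = 5.31
σ²_total = Σσᵢ² + 2·Σcov = 13.29 + 2 × 5.31 = 23.91
α = (6/5)·(1 − 13.29/23.91) = 0.533

Cronbach's α = 0.533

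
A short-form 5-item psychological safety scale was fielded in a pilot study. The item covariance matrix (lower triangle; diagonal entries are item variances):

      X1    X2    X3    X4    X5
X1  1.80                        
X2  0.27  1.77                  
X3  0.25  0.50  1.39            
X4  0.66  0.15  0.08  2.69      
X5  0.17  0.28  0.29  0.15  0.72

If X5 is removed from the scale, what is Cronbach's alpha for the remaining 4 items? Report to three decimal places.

Remaining items: X1, X2, X3, X4 (k = 4).
ΣVar(i) = 1.80 + 1.77 + 1.39 + 2.69 = 7.65
σ²_T = 7.65 + 2 × 1.91 = 11.47
α (item deleted) = (4/3)·(1 − 7.65/11.47) = 0.444

α = 0.444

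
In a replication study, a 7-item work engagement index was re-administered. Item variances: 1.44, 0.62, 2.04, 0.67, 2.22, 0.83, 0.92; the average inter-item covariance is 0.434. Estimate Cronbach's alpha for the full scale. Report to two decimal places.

Σσ²ᵢ = 1.44 + 0.62 + 2.04 + 0.67 + 2.22 + 0.83 + 0.92 = 8.74
Sum of the 21 distinct covariances = 21 × 0.434 = 9.114
Var(T) = Σσ²ᵢ + 2·Σcov = 8.74 + 2 × 9.114 = 26.968
α = (7/6)·(1 − 8.74/26.968) = 0.79

Cronbach's alpha = 0.79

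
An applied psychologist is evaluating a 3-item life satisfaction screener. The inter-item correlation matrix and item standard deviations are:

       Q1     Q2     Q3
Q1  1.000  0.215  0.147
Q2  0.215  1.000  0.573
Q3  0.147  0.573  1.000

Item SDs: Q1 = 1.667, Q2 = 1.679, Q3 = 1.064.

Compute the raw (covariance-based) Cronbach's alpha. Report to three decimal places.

Σσ²ᵢ = 1.667² + 1.679² + 1.064² = 6.7300
Covariances σ_ij = r_ij · s_i · s_j:
  σ(Q1,Q2) = 0.215 × 1.667 × 1.679 = 0.6018
  σ(Q1,Q3) = 0.147 × 1.667 × 1.064 = 0.2607
  σ(Q2,Q3) = 0.573 × 1.679 × 1.064 = 1.0236
σ²_T = Σσ²ᵢ + 2·Σσ_ij = 6.7300 + 2 × 1.8861 = 10.5022
α = (3/2)·(1 − 6.7300/10.5022) = 0.539

α = 0.539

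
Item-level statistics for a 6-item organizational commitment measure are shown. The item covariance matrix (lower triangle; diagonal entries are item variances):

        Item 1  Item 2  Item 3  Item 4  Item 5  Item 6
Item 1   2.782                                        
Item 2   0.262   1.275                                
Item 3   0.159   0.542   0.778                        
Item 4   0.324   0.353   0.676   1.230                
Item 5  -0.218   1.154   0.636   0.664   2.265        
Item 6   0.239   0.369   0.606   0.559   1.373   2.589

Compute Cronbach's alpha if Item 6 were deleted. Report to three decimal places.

Cronbach's alpha = 0.653

Remaining items: Item 1, Item 2, Item 3, Item 4, Item 5 (k = 5).
Σσᵢ² = 2.782 + 1.275 + 0.778 + 1.230 + 2.265 = 8.330
Var(T) = 8.330 + 2 × 4.552 = 17.434
α (item deleted) = (5/4)·(1 − 8.330/17.434) = 0.653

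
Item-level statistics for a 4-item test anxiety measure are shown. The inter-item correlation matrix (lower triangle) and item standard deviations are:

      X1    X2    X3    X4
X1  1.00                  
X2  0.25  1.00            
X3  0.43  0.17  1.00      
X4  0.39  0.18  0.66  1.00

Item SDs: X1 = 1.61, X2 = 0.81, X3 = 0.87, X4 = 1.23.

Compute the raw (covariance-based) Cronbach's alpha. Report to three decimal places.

α = 0.660

Σσ²ᵢ = 1.61² + 0.81² + 0.87² + 1.23² = 5.5180
Covariances σ_ij = r_ij · s_i · s_j:
  σ(X1,X2) = 0.25 × 1.61 × 0.81 = 0.3260
  σ(X1,X3) = 0.43 × 1.61 × 0.87 = 0.6023
  σ(X1,X4) = 0.39 × 1.61 × 1.23 = 0.7723
  σ(X2,X3) = 0.17 × 0.81 × 0.87 = 0.1198
  σ(X2,X4) = 0.18 × 0.81 × 1.23 = 0.1793
  σ(X3,X4) = 0.66 × 0.87 × 1.23 = 0.7063
σ²_T = Σσ²ᵢ + 2·Σσ_ij = 5.5180 + 2 × 2.7060 = 10.9300
α = (4/3)·(1 − 5.5180/10.9300) = 0.660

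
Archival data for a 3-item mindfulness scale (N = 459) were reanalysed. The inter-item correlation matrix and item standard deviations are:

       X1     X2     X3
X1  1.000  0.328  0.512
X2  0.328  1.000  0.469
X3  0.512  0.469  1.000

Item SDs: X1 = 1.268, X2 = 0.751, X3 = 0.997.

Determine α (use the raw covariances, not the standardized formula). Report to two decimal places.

α = 0.68

Σσ²ᵢ = 1.268² + 0.751² + 0.997² = 3.1658
Covariances σ_ij = r_ij · s_i · s_j:
  σ(X1,X2) = 0.328 × 1.268 × 0.751 = 0.3123
  σ(X1,X3) = 0.512 × 1.268 × 0.997 = 0.6473
  σ(X2,X3) = 0.469 × 0.751 × 0.997 = 0.3512
σ²_T = Σσ²ᵢ + 2·Σσ_ij = 3.1658 + 2 × 1.3108 = 5.7874
α = (3/2)·(1 − 3.1658/5.7874) = 0.68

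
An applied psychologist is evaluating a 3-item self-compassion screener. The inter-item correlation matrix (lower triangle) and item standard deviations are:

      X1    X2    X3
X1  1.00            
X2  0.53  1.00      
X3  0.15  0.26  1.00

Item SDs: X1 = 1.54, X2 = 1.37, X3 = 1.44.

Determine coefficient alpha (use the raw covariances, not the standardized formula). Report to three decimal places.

Σσ²ᵢ = 1.54² + 1.37² + 1.44² = 6.3221
Covariances σ_ij = r_ij · s_i · s_j:
  σ(X1,X2) = 0.53 × 1.54 × 1.37 = 1.1182
  σ(X1,X3) = 0.15 × 1.54 × 1.44 = 0.3326
  σ(X2,X3) = 0.26 × 1.37 × 1.44 = 0.5129
σ²_T = Σσ²ᵢ + 2·Σσ_ij = 6.3221 + 2 × 1.9637 = 10.2495
α = (3/2)·(1 − 6.3221/10.2495) = 0.575

α = 0.575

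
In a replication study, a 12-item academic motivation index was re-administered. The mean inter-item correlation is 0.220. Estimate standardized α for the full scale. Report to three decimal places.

α = 0.772

Standardized α = k·r̄ / (1 + (k−1)·r̄) = 12 × 0.220 / (1 + 11 × 0.220)
  = 2.6400 / 3.4200 = 0.772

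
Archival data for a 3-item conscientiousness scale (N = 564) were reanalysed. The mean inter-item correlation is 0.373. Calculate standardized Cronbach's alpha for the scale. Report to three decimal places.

Standardized α = k·r̄ / (1 + (k−1)·r̄) = 3 × 0.373 / (1 + 2 × 0.373)
  = 1.1190 / 1.7460 = 0.641

standardized Cronbach's alpha = 0.641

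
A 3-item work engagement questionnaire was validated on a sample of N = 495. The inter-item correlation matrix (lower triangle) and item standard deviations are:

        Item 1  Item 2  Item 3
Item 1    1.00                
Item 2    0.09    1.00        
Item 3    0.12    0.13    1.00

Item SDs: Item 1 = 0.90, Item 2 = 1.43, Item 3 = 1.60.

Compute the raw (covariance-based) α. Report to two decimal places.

Σσ²ᵢ = 0.90² + 1.43² + 1.60² = 5.4149
Covariances σ_ij = r_ij · s_i · s_j:
  σ(Item 1,Item 2) = 0.09 × 0.90 × 1.43 = 0.1158
  σ(Item 1,Item 3) = 0.12 × 0.90 × 1.60 = 0.1728
  σ(Item 2,Item 3) = 0.13 × 1.43 × 1.60 = 0.2974
σ²_T = Σσ²ᵢ + 2·Σσ_ij = 5.4149 + 2 × 0.5860 = 6.5869
α = (3/2)·(1 − 5.4149/6.5869) = 0.27

α = 0.27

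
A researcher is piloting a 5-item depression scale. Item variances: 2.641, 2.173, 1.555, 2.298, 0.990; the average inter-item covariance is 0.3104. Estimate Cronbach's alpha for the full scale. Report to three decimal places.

α = 0.489

Σσᵢ² = 2.641 + 2.173 + 1.555 + 2.298 + 0.990 = 9.657
Sum of the 10 distinct covariances = 10 × 0.3104 = 3.1040
σ²_total = Σσᵢ² + 2·Σcov = 9.657 + 2 × 3.1040 = 15.8650
α = (5/4)·(1 − 9.657/15.8650) = 0.489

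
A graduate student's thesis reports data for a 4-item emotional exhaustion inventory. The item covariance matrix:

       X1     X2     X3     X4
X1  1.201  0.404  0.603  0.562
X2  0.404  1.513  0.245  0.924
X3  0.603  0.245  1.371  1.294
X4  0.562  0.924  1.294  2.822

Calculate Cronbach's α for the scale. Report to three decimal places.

Σσᵢ² = 1.201 + 1.513 + 1.371 + 2.822 = 6.907
Σ_{i<j} σ_ij = 4.032
Var(T) = 6.907 + 2 × 4.032 = 14.971
α = (k/(k−1))·(1 − Σσᵢ²/Var(T)) = (4/3)·(1 − 6.907/14.971) = 0.718

Cronbach's α = 0.718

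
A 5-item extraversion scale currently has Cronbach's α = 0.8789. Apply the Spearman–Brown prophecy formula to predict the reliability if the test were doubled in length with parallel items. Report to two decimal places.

predicted reliability = 0.94

Length factor m = 2
α' = m·α / (1 + (m−1)·α)
   = 2 × 0.8789 / (1 + (2 − 1) × 0.8789)
   = 1.7578 / 1.8789 = 0.94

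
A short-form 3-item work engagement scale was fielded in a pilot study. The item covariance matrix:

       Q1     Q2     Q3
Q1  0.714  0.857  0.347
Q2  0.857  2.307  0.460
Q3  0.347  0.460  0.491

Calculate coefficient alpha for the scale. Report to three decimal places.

Σσ²ᵢ = 0.714 + 2.307 + 0.491 = 3.512
Σ_{i<j} σ_ij = 1.664
total variance = 3.512 + 2 × 1.664 = 6.840
α = (k/(k−1))·(1 − Σσ²ᵢ/total variance) = (3/2)·(1 − 3.512/6.840) = 0.730

α = 0.730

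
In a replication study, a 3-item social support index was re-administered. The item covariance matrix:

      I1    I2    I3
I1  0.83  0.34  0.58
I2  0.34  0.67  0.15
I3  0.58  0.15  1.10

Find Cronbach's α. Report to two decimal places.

α = 0.68

Σσ²ᵢ = 0.83 + 0.67 + 1.10 = 2.60
Sum of off-diagonal covariances = 1.07
σ²_total = 2.60 + 2 × 1.07 = 4.74
α = (k/(k−1))·(1 − Σσ²ᵢ/σ²_total) = (3/2)·(1 − 2.60/4.74) = 0.68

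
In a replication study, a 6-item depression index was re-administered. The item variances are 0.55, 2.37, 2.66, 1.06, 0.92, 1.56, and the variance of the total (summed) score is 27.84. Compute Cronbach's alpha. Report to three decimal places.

sum of item variances = 0.55 + 2.37 + 2.66 + 1.06 + 0.92 + 1.56 = 9.12
α = (k/(k−1))·(1 − sum of item variances/total variance) = (6/5)·(1 − 9.12/27.84) = 0.807

α = 0.807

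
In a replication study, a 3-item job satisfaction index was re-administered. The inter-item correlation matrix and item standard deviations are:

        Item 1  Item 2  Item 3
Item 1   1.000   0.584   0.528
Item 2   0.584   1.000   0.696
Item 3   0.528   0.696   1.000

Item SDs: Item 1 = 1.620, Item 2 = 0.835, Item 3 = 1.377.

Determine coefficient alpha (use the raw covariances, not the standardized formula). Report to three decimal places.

α = 0.772

Σσ²ᵢ = 1.620² + 0.835² + 1.377² = 5.2178
Covariances σ_ij = r_ij · s_i · s_j:
  σ(Item 1,Item 2) = 0.584 × 1.620 × 0.835 = 0.7900
  σ(Item 1,Item 3) = 0.528 × 1.620 × 1.377 = 1.1778
  σ(Item 2,Item 3) = 0.696 × 0.835 × 1.377 = 0.8003
σ²_T = Σσ²ᵢ + 2·Σσ_ij = 5.2178 + 2 × 2.7681 = 10.7540
α = (3/2)·(1 − 5.2178/10.7540) = 0.772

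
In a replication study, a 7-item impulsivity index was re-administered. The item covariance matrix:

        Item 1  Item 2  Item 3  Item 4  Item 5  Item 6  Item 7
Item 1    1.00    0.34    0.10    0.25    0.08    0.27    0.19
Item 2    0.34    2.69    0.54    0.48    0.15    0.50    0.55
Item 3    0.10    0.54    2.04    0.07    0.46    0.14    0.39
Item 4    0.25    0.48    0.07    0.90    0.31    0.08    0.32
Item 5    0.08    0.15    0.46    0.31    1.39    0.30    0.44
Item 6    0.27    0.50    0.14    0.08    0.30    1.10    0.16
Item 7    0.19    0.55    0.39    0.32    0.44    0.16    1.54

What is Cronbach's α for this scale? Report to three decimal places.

Cronbach's α = 0.624

Σσ²ᵢ = 1.00 + 2.69 + 2.04 + 0.90 + 1.39 + 1.10 + 1.54 = 10.66
Sum of off-diagonal covariances = 6.12
σ²_total = 10.66 + 2 × 6.12 = 22.90
α = (k/(k−1))·(1 − Σσ²ᵢ/σ²_total) = (7/6)·(1 − 10.66/22.90) = 0.624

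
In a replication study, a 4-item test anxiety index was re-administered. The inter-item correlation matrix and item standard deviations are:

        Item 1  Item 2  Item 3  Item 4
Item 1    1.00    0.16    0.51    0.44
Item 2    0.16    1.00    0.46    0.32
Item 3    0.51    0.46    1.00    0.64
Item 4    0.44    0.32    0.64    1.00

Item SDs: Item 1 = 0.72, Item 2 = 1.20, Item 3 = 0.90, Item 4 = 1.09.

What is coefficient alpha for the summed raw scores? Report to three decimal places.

α = 0.725

Σσ²ᵢ = 0.72² + 1.20² + 0.90² + 1.09² = 3.9565
Covariances σ_ij = r_ij · s_i · s_j:
  σ(Item 1,Item 2) = 0.16 × 0.72 × 1.20 = 0.1382
  σ(Item 1,Item 3) = 0.51 × 0.72 × 0.90 = 0.3305
  σ(Item 1,Item 4) = 0.44 × 0.72 × 1.09 = 0.3453
  σ(Item 2,Item 3) = 0.46 × 1.20 × 0.90 = 0.4968
  σ(Item 2,Item 4) = 0.32 × 1.20 × 1.09 = 0.4186
  σ(Item 3,Item 4) = 0.64 × 0.90 × 1.09 = 0.6278
σ²_T = Σσ²ᵢ + 2·Σσ_ij = 3.9565 + 2 × 2.3572 = 8.6709
α = (4/3)·(1 − 3.9565/8.6709) = 0.725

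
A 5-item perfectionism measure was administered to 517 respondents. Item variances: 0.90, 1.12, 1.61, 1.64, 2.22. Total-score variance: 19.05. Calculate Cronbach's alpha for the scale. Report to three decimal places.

Σσ²ᵢ = 0.90 + 1.12 + 1.61 + 1.64 + 2.22 = 7.49
α = (k/(k−1))·(1 − Σσ²ᵢ/σ²_T) = (5/4)·(1 − 7.49/19.05) = 0.759

Cronbach's alpha = 0.759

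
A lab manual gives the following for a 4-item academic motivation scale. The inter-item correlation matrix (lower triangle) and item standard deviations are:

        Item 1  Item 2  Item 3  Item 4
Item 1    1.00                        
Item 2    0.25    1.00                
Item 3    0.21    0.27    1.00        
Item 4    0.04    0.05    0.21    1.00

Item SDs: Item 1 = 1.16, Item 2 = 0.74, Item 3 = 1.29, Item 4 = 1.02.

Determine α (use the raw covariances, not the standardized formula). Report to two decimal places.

Σσ²ᵢ = 1.16² + 0.74² + 1.29² + 1.02² = 4.5977
Covariances σ_ij = r_ij · s_i · s_j:
  σ(Item 1,Item 2) = 0.25 × 1.16 × 0.74 = 0.2146
  σ(Item 1,Item 3) = 0.21 × 1.16 × 1.29 = 0.3142
  σ(Item 1,Item 4) = 0.04 × 1.16 × 1.02 = 0.0473
  σ(Item 2,Item 3) = 0.27 × 0.74 × 1.29 = 0.2577
  σ(Item 2,Item 4) = 0.05 × 0.74 × 1.02 = 0.0377
  σ(Item 3,Item 4) = 0.21 × 1.29 × 1.02 = 0.2763
σ²_T = Σσ²ᵢ + 2·Σσ_ij = 4.5977 + 2 × 1.1478 = 6.8933
α = (4/3)·(1 − 4.5977/6.8933) = 0.44

α = 0.44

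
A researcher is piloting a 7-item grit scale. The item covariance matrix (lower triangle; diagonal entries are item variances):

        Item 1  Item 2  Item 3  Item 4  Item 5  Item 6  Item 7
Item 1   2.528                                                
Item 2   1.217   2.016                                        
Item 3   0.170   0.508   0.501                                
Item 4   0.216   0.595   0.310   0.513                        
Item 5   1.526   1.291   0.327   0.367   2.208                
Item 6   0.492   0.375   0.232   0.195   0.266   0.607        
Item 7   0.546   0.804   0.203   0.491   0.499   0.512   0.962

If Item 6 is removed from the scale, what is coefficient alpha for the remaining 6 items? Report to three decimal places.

α = 0.810

Remaining items: Item 1, Item 2, Item 3, Item 4, Item 5, Item 7 (k = 6).
ΣVar(i) = 2.528 + 2.016 + 0.501 + 0.513 + 2.208 + 0.962 = 8.728
σ²_total = 8.728 + 2 × 9.070 = 26.868
α (item deleted) = (6/5)·(1 − 8.728/26.868) = 0.810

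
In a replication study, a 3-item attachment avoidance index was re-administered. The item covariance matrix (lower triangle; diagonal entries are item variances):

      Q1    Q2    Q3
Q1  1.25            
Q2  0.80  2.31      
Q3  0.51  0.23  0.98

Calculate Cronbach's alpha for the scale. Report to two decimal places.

α = 0.61

Σσᵢ² = 1.25 + 2.31 + 0.98 = 4.54
Sum of the distinct covariances = 1.54
Var(T) = 4.54 + 2 × 1.54 = 7.62
α = (k/(k−1))·(1 − Σσᵢ²/Var(T)) = (3/2)·(1 − 4.54/7.62) = 0.61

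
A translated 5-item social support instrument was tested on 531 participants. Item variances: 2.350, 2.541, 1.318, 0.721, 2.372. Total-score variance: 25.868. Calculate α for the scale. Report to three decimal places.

ΣVar(i) = 2.350 + 2.541 + 1.318 + 0.721 + 2.372 = 9.302
α = (k/(k−1))·(1 − ΣVar(i)/σ²_T) = (5/4)·(1 − 9.302/25.868) = 0.801

α = 0.801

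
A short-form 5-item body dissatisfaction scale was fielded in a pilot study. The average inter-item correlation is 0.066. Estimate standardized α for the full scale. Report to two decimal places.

standardized α = 0.26

Standardized α = k·r̄ / (1 + (k−1)·r̄) = 5 × 0.066 / (1 + 4 × 0.066)
  = 0.3300 / 1.2640 = 0.26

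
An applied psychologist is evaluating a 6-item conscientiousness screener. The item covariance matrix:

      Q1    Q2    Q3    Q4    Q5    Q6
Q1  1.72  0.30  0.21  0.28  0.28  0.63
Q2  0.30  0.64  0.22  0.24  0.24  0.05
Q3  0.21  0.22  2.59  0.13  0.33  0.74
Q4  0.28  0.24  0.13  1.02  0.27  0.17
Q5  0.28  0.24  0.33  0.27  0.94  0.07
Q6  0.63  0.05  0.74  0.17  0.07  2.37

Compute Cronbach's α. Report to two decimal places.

Cronbach's α = 0.57

Σσᵢ² = 1.72 + 0.64 + 2.59 + 1.02 + 0.94 + 2.37 = 9.28
Sum of off-diagonal covariances = 4.16
total variance = 9.28 + 2 × 4.16 = 17.60
α = (k/(k−1))·(1 − Σσᵢ²/total variance) = (6/5)·(1 − 9.28/17.60) = 0.57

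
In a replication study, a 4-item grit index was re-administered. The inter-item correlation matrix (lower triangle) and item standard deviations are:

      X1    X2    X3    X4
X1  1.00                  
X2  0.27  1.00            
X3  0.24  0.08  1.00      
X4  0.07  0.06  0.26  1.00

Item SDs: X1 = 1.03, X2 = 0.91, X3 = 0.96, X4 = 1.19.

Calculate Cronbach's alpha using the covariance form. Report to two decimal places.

Σσ²ᵢ = 1.03² + 0.91² + 0.96² + 1.19² = 4.2267
Covariances σ_ij = r_ij · s_i · s_j:
  σ(X1,X2) = 0.27 × 1.03 × 0.91 = 0.2531
  σ(X1,X3) = 0.24 × 1.03 × 0.96 = 0.2373
  σ(X1,X4) = 0.07 × 1.03 × 1.19 = 0.0858
  σ(X2,X3) = 0.08 × 0.91 × 0.96 = 0.0699
  σ(X2,X4) = 0.06 × 0.91 × 1.19 = 0.0650
  σ(X3,X4) = 0.26 × 0.96 × 1.19 = 0.2970
σ²_T = Σσ²ᵢ + 2·Σσ_ij = 4.2267 + 2 × 1.0081 = 6.2429
α = (4/3)·(1 − 4.2267/6.2429) = 0.43

Cronbach's alpha = 0.43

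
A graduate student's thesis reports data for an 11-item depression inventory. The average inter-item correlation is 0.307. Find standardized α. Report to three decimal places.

Standardized α = k·r̄ / (1 + (k−1)·r̄) = 11 × 0.307 / (1 + 10 × 0.307)
  = 3.3770 / 4.0700 = 0.830

standardized α = 0.830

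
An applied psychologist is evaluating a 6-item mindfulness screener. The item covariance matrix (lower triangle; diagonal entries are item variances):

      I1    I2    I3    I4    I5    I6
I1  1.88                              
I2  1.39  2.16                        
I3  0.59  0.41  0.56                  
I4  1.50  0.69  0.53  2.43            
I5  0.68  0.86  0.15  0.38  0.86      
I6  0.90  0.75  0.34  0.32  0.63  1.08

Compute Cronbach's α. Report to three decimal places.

Cronbach's α = 0.831

Σσ²ᵢ = 1.88 + 2.16 + 0.56 + 2.43 + 0.86 + 1.08 = 8.97
Σ_{i<j} σ_ij = 10.12
Var(T) = 8.97 + 2 × 10.12 = 29.21
α = (k/(k−1))·(1 − Σσ²ᵢ/Var(T)) = (6/5)·(1 − 8.97/29.21) = 0.831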